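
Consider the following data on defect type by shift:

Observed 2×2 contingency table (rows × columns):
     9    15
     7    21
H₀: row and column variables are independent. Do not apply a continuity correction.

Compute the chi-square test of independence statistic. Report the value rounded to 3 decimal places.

Row totals [24, 28], col totals [16, 36], n=52
χ² = (9−7.38)²/7.38 + (15−16.62)²/16.62 + (7−8.62)²/8.62 + (21−19.38)²/19.38 = 0.9479
df = 1

test statistic = 0.948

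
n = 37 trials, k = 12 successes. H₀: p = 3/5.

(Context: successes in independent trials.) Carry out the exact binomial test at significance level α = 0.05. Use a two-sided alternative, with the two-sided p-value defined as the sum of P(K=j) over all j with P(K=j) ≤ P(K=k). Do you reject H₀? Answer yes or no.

reject H₀: yes

Exact binomial: n=37, k=12, p₀=3/5=0.6000
P(X=j) = C(n,j)·p₀^j·(1−p₀)^(n−j); p = Σ P(X=j) over j with P(X=j) ≤ P(X=12)
p-value (two-sided) = 0.00110
At α=0.05: p < α → reject H₀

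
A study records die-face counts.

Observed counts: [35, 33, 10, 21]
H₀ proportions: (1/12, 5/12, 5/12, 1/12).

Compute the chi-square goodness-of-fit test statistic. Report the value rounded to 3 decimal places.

test statistic = 131.764

n = 99; E_i = n·p_i = [8.25, 41.25, 41.25, 8.25]
χ² = (35−8.25)²/8.25 + (33−41.25)²/41.25 + (10−41.25)²/41.25 + (21−8.25)²/8.25 = 131.7636
df = 3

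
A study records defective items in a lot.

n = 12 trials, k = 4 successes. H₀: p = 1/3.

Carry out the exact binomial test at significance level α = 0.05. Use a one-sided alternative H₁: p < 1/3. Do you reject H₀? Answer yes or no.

reject H₀: no

Exact binomial: n=12, k=4, p₀=1/3=0.3333
P(X≤4) from Σ C(n,i)·p₀^i·(1−p₀)^(n−i)
p-value (one-sided, H₁ less) = 0.63152
At α=0.05: p ≥ α → fail to reject H₀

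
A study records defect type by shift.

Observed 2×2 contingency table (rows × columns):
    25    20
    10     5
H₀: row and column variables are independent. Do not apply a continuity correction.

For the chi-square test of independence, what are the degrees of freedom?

degrees of freedom = 1

df = (r−1)(c−1) = (2−1)·(2−1) = 1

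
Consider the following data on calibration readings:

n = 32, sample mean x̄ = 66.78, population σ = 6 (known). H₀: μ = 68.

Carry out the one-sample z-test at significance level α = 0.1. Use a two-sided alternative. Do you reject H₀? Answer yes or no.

reject H₀: no

SE = σ/√n = 6/√32 = 1.0607
z = (x̄−μ₀)/SE = (66.78−68)/1.0607 = -1.1502
p-value (two-sided) = 0.25005
At α=0.1: p ≥ α → fail to reject H₀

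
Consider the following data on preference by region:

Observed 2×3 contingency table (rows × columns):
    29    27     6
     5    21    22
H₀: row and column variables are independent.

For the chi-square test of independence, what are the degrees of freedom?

df = (r−1)(c−1) = (2−1)·(3−1) = 2

degrees of freedom = 2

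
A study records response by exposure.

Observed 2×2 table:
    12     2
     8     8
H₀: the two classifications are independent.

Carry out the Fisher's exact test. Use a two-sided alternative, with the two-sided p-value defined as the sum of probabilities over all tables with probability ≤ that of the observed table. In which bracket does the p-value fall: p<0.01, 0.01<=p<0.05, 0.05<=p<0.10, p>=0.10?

p-value bracket: 0.05<=p<0.10

Margins: r₁=14, r₂=16, c₁=20, c₂=10, n=30
p_obs = C(14,12)·C(16,8)/C(30,20); sum pmf over tables with pmf ≤ p_obs
p-value (two-sided) = 0.05767
→ bracket: 0.05<=p<0.10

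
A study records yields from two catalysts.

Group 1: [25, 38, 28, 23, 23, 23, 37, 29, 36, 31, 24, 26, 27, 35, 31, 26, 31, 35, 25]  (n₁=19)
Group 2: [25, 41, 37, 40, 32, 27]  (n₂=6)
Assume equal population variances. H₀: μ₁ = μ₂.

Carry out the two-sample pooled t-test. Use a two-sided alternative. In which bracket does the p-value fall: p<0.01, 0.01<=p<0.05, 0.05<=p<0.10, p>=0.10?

x̄₁=29.105, s₁=5.087, n₁=19
x̄₂=33.667, s₂=6.743, n₂=6
s_p² = [18·5.087² + 5·6.743²]/23 = 30.1358
SE = √(s_p²·(1/19+1/6)) = 2.5707
t = (29.105−33.667)/2.5707 = -1.7744
df = 23
p-value (two-sided) = 0.08924
→ bracket: 0.05<=p<0.10

p-value bracket: 0.05<=p<0.10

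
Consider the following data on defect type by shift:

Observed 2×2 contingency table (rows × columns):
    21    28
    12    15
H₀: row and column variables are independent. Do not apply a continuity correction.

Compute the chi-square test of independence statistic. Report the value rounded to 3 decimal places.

Row totals [49, 27], col totals [33, 43], n=76
χ² = (21−21.28)²/21.28 + (28−27.72)²/27.72 + (12−11.72)²/11.72 + (15−15.28)²/15.28 = 0.0179
df = 1

test statistic = 0.018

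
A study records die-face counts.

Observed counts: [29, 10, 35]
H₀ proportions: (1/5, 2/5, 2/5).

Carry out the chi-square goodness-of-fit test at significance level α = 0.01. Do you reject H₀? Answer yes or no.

n = 74; E_i = n·p_i = [14.80, 29.60, 29.60]
χ² = (29−14.80)²/14.80 + (10−29.60)²/29.60 + (35−29.60)²/29.60 = 27.5878
df = 2
p-value (upper-tail) = 0.00000
At α=0.01: p < α → reject H₀

reject H₀: yes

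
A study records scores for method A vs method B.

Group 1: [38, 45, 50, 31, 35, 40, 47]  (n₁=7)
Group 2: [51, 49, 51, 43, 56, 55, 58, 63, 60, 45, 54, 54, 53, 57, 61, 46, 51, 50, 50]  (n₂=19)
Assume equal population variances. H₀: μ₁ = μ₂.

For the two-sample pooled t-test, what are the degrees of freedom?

df = n₁ + n₂ − 2 = 7 + 19 − 2 = 24

degrees of freedom = 24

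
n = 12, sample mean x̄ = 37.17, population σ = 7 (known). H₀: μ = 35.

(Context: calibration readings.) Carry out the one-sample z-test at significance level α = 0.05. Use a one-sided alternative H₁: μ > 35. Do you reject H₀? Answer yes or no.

reject H₀: no

SE = σ/√n = 7/√12 = 2.0207
z = (x̄−μ₀)/SE = (37.17−35)/2.0207 = 1.0739
p-value (one-sided, H₁ greater) = 0.14144
At α=0.05: p ≥ α → fail to reject H₀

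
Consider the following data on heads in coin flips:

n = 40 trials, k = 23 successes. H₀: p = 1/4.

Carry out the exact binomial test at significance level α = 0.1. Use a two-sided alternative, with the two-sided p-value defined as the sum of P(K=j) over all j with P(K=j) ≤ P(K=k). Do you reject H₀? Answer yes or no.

reject H₀: yes

Exact binomial: n=40, k=23, p₀=1/4=0.2500
P(X=j) = C(n,j)·p₀^j·(1−p₀)^(n−j); p = Σ P(X=j) over j with P(X=j) ≤ P(X=23)
p-value (two-sided) = 0.00001
At α=0.1: p < α → reject H₀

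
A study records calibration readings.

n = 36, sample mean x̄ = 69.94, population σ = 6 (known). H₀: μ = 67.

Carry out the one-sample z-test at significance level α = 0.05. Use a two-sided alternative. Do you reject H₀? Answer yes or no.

reject H₀: yes

SE = σ/√n = 6/√36 = 1.0000
z = (x̄−μ₀)/SE = (69.94−67)/1.0000 = 2.9400
p-value (two-sided) = 0.00328
At α=0.05: p < α → reject H₀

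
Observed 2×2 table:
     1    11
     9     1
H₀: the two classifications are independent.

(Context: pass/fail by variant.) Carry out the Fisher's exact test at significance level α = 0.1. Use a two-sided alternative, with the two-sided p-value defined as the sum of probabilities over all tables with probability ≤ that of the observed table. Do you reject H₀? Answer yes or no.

Margins: r₁=12, r₂=10, c₁=10, c₂=12, n=22
p_obs = C(12,1)·C(10,9)/C(22,10); sum pmf over tables with pmf ≤ p_obs
p-value (two-sided) = 0.00029
At α=0.1: p < α → reject H₀

reject H₀: yes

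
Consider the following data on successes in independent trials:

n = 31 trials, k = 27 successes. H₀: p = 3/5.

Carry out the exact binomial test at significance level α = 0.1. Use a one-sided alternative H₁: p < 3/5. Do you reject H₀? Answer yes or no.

reject H₀: no

Exact binomial: n=31, k=27, p₀=3/5=0.6000
P(X≤27) from Σ C(n,i)·p₀^i·(1−p₀)^(n−i)
p-value (one-sided, H₁ less) = 0.99979
At α=0.1: p ≥ α → fail to reject H₀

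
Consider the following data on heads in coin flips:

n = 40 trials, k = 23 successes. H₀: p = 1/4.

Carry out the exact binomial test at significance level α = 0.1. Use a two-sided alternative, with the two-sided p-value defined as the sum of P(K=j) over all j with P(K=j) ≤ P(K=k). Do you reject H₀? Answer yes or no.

Exact binomial: n=40, k=23, p₀=1/4=0.2500
P(X=j) = C(n,j)·p₀^j·(1−p₀)^(n−j); p = Σ P(X=j) over j with P(X=j) ≤ P(X=23)
p-value (two-sided) = 0.00001
At α=0.1: p < α → reject H₀

reject H₀: yes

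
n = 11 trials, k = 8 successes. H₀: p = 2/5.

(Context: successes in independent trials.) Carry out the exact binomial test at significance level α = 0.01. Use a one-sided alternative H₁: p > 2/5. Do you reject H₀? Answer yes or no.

Exact binomial: n=11, k=8, p₀=2/5=0.4000
P(X≥8) from Σ C(n,i)·p₀^i·(1−p₀)^(n−i)
p-value (one-sided, H₁ greater) = 0.02928
At α=0.01: p ≥ α → fail to reject H₀

reject H₀: no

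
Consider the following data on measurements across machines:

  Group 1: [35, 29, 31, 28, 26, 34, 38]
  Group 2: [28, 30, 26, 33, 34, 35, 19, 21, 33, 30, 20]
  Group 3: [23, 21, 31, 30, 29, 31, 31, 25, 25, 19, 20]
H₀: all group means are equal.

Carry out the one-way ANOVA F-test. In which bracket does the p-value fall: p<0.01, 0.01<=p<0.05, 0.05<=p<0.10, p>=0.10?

p-value bracket: 0.05<=p<0.10

Group means [31.57, 28.09, 25.91], grand mean 28.103
SSB = Σnᵢ(x̄ᵢ−x̄)² = 137.157; SSW = ΣΣ(x−x̄ᵢ)² = 671.532
MSB = 137.157/2 = 68.5786; MSW = 671.532/26 = 25.8282
F = MSB/MSW = 2.6552
df = (2, 26)
p-value (upper-tail) = 0.08927
→ bracket: 0.05<=p<0.10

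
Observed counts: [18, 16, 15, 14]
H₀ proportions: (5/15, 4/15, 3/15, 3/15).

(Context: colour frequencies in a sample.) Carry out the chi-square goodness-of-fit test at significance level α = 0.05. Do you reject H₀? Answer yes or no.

reject H₀: no

n = 63; E_i = n·p_i = [21.00, 16.80, 12.60, 12.60]
χ² = (18−21.00)²/21.00 + (16−16.80)²/16.80 + (15−12.60)²/12.60 + (14−12.60)²/12.60 = 1.0794
df = 3
p-value (upper-tail) = 0.78206
At α=0.05: p ≥ α → fail to reject H₀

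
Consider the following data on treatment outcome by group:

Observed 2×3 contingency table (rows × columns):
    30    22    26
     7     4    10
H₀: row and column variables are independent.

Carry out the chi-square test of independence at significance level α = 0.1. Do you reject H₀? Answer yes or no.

reject H₀: no

Row totals [78, 21], col totals [37, 26, 36], n=99
χ² = (30−29.15)²/29.15 + (22−20.48)²/20.48 + (26−28.36)²/28.36 + (7−7.85)²/7.85 + (4−5.52)²/5.52 + (10−7.64)²/7.64 = 1.5733
df = 2
p-value (upper-tail) = 0.45536
At α=0.1: p ≥ α → fail to reject H₀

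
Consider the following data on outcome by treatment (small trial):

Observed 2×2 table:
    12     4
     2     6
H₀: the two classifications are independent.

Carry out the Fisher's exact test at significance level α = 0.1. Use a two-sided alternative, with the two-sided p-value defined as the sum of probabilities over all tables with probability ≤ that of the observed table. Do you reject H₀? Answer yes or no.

reject H₀: yes

Margins: r₁=16, r₂=8, c₁=14, c₂=10, n=24
p_obs = C(16,12)·C(8,2)/C(24,14); sum pmf over tables with pmf ≤ p_obs
p-value (two-sided) = 0.03241
At α=0.1: p < α → reject H₀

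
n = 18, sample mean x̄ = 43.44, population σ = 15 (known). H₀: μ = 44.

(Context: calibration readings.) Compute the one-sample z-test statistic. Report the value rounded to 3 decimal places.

SE = σ/√n = 15/√18 = 3.5355
z = (x̄−μ₀)/SE = (43.44−44)/3.5355 = -0.1584

test statistic = -0.158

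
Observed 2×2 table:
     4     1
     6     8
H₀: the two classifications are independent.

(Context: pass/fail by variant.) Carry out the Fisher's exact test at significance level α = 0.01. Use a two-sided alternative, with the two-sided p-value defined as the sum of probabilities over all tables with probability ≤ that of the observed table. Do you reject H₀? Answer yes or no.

reject H₀: no

Margins: r₁=5, r₂=14, c₁=10, c₂=9, n=19
p_obs = C(5,4)·C(14,6)/C(19,10); sum pmf over tables with pmf ≤ p_obs
p-value (two-sided) = 0.30341
At α=0.01: p ≥ α → fail to reject H₀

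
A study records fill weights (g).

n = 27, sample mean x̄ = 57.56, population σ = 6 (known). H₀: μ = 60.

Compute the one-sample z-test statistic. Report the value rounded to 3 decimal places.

test statistic = -2.113

SE = σ/√n = 6/√27 = 1.1547
z = (x̄−μ₀)/SE = (57.56−60)/1.1547 = -2.1131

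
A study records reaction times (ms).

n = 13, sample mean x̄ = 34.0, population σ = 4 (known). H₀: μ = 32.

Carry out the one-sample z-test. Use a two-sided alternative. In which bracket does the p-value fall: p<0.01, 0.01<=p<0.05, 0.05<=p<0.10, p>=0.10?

SE = σ/√n = 4/√13 = 1.1094
z = (x̄−μ₀)/SE = (34.0−32)/1.1094 = 1.8028
p-value (two-sided) = 0.07142
→ bracket: 0.05<=p<0.10

p-value bracket: 0.05<=p<0.10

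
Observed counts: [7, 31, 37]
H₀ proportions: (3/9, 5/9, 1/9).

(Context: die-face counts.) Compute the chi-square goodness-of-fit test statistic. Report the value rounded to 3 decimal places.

test statistic = 114.304

n = 75; E_i = n·p_i = [25.00, 41.67, 8.33]
χ² = (7−25.00)²/25.00 + (31−41.67)²/41.67 + (37−8.33)²/8.33 = 114.3040
df = 2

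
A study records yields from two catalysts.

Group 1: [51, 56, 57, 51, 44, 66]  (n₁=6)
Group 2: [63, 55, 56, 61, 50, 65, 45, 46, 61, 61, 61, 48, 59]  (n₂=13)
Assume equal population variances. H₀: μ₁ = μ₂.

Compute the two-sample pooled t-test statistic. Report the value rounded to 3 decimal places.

x̄₁=54.167, s₁=7.414, n₁=6
x̄₂=56.231, s₂=6.833, n₂=13
s_p² = [5·7.414² + 12·6.833²]/17 = 49.1259
SE = √(s_p²·(1/6+1/13)) = 3.4593
t = (54.167−56.231)/3.4593 = -0.5967
df = 17

test statistic = -0.597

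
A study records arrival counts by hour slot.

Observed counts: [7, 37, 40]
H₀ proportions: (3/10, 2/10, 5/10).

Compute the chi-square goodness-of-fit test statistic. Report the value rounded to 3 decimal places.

n = 84; E_i = n·p_i = [25.20, 16.80, 42.00]
χ² = (7−25.20)²/25.20 + (37−16.80)²/16.80 + (40−42.00)²/42.00 = 37.5278
df = 2

test statistic = 37.528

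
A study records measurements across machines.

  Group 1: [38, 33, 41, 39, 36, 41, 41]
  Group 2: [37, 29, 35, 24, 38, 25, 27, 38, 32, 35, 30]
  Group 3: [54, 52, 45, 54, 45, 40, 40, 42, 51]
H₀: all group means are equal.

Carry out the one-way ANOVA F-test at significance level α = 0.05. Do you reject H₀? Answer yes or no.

Group means [38.43, 31.82, 47.00], grand mean 38.593
SSB = Σnᵢ(x̄ᵢ−x̄)² = 1141.168; SSW = ΣΣ(x−x̄ᵢ)² = 591.351
MSB = 1141.168/2 = 570.5839; MSW = 591.351/24 = 24.6396
F = MSB/MSW = 23.1572
df = (2, 24)
p-value (upper-tail) = 0.00000
At α=0.05: p < α → reject H₀

reject H₀: yes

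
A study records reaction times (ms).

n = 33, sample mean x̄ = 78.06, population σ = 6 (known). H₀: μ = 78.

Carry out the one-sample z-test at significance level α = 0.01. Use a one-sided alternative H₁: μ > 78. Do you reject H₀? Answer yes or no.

SE = σ/√n = 6/√33 = 1.0445
z = (x̄−μ₀)/SE = (78.06−78)/1.0445 = 0.0574
p-value (one-sided, H₁ greater) = 0.47710
At α=0.01: p ≥ α → fail to reject H₀

reject H₀: no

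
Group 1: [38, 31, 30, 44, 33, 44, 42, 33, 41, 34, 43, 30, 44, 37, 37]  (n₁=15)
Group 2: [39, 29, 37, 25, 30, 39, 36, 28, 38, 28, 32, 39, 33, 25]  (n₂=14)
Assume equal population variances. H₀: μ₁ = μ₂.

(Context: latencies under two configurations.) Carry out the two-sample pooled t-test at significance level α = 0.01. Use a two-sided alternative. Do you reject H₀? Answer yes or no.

reject H₀: no

x̄₁=37.400, s₁=5.329, n₁=15
x̄₂=32.714, s₂=5.269, n₂=14
s_p² = [14·5.329² + 13·5.269²]/27 = 28.0910
SE = √(s_p²·(1/15+1/14)) = 1.9696
t = (37.400−32.714)/1.9696 = 2.3790
df = 27
p-value (two-sided) = 0.02469
At α=0.01: p ≥ α → fail to reject H₀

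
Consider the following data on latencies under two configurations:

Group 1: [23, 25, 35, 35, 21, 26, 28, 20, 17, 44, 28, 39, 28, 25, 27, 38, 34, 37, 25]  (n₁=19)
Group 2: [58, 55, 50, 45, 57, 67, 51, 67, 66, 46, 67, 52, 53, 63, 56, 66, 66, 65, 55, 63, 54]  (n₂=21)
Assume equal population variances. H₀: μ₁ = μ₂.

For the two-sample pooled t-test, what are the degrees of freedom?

degrees of freedom = 38

df = n₁ + n₂ − 2 = 19 + 21 − 2 = 38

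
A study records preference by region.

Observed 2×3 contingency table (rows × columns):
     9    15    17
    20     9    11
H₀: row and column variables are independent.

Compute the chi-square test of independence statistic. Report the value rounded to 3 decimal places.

test statistic = 6.947

Row totals [41, 40], col totals [29, 24, 28], n=81
χ² = (9−14.68)²/14.68 + (15−12.15)²/12.15 + (17−14.17)²/14.17 + (20−14.32)²/14.32 + (9−11.85)²/11.85 + (11−13.83)²/13.83 = 6.9468
df = 2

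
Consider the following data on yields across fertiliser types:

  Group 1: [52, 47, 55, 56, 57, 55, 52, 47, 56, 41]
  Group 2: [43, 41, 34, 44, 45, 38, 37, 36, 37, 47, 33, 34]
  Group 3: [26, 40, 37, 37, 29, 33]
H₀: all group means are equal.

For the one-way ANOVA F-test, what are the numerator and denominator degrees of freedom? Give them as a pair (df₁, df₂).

k = 3 groups, N = 28 total
df = (k−1, N−k) = (3−1, 28−3) = (2, 25)

degrees of freedom = [2, 25]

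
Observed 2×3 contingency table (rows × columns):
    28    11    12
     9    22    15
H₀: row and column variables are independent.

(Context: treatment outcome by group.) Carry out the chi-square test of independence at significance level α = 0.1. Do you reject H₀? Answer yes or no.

Row totals [51, 46], col totals [37, 33, 27], n=97
χ² = (28−19.45)²/19.45 + (11−17.35)²/17.35 + (12−14.20)²/14.20 + (9−17.55)²/17.55 + (22−15.65)²/15.65 + (15−12.80)²/12.80 = 13.5350
df = 2
p-value (upper-tail) = 0.00115
At α=0.1: p < α → reject H₀

reject H₀: yes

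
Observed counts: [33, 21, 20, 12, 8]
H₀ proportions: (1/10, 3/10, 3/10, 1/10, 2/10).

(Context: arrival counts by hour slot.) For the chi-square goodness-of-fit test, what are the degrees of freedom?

df = k − 1 = 5 − 1 = 4

degrees of freedom = 4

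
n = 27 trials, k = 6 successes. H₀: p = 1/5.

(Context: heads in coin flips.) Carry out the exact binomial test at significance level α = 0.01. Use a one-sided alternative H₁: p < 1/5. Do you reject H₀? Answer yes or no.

Exact binomial: n=27, k=6, p₀=1/5=0.2000
P(X≤6) from Σ C(n,i)·p₀^i·(1−p₀)^(n−i)
p-value (one-sided, H₁ less) = 0.71339
At α=0.01: p ≥ α → fail to reject H₀

reject H₀: no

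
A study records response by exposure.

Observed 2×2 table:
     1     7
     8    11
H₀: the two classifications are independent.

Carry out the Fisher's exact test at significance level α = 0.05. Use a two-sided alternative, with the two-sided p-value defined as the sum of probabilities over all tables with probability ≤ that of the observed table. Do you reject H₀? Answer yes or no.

Margins: r₁=8, r₂=19, c₁=9, c₂=18, n=27
p_obs = C(8,1)·C(19,8)/C(27,9); sum pmf over tables with pmf ≤ p_obs
p-value (two-sided) = 0.20112
At α=0.05: p ≥ α → fail to reject H₀

reject H₀: no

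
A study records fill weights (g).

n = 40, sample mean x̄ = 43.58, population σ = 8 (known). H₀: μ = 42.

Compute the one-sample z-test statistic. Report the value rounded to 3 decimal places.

SE = σ/√n = 8/√40 = 1.2649
z = (x̄−μ₀)/SE = (43.58−42)/1.2649 = 1.2491

test statistic = 1.249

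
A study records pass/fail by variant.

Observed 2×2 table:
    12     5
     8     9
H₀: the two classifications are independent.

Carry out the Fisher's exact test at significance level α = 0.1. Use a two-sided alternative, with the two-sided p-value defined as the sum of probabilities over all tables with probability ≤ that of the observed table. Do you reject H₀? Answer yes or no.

reject H₀: no

Margins: r₁=17, r₂=17, c₁=20, c₂=14, n=34
p_obs = C(17,12)·C(17,8)/C(34,20); sum pmf over tables with pmf ≤ p_obs
p-value (two-sided) = 0.29600
At α=0.1: p ≥ α → fail to reject H₀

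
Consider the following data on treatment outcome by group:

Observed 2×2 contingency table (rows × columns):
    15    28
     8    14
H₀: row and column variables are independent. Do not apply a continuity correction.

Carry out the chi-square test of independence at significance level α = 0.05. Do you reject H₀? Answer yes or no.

Row totals [43, 22], col totals [23, 42], n=65
χ² = (15−15.22)²/15.22 + (28−27.78)²/27.78 + (8−7.78)²/7.78 + (14−14.22)²/14.22 = 0.0139
df = 1
p-value (upper-tail) = 0.90601
At α=0.05: p ≥ α → fail to reject H₀

reject H₀: no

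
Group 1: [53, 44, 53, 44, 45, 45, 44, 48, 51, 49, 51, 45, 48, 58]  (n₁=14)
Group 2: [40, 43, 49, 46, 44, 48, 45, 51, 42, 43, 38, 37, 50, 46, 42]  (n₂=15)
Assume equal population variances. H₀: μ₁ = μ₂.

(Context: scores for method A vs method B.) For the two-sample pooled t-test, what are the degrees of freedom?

degrees of freedom = 27

df = n₁ + n₂ − 2 = 14 + 15 − 2 = 27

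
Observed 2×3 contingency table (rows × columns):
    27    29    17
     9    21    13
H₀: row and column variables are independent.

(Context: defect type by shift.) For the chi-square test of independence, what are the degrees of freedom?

degrees of freedom = 2

df = (r−1)(c−1) = (2−1)·(3−1) = 2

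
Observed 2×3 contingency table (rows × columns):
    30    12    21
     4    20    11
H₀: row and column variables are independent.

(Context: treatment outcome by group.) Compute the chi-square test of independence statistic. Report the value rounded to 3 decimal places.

test statistic = 18.519

Row totals [63, 35], col totals [34, 32, 32], n=98
χ² = (30−21.86)²/21.86 + (12−20.57)²/20.57 + (21−20.57)²/20.57 + (4−12.14)²/12.14 + (20−11.43)²/11.43 + (11−11.43)²/11.43 = 18.5191
df = 2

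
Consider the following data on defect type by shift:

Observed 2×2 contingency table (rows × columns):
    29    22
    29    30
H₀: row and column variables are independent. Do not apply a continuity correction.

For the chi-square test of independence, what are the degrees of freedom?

df = (r−1)(c−1) = (2−1)·(2−1) = 1

degrees of freedom = 1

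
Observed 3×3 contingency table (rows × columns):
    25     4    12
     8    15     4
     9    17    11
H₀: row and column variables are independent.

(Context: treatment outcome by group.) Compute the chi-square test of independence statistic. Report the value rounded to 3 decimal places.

test statistic = 21.415

Row totals [41, 27, 37], col totals [42, 36, 27], n=105
χ² = (25−16.40)²/16.40 + (4−14.06)²/14.06 + (12−10.54)²/10.54 + (8−10.80)²/10.80 + (15−9.26)²/9.26 + (4−6.94)²/6.94 + (9−14.80)²/14.80 + (17−12.69)²/12.69 + (11−9.51)²/9.51 = 21.4147
df = 4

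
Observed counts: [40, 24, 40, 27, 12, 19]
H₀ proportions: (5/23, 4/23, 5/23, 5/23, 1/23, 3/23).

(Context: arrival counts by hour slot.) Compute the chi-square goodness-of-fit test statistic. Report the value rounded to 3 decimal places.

n = 162; E_i = n·p_i = [35.22, 28.17, 35.22, 35.22, 7.04, 21.13]
χ² = (40−35.22)²/35.22 + (24−28.17)²/28.17 + (40−35.22)²/35.22 + (27−35.22)²/35.22 + (12−7.04)²/7.04 + (19−21.13)²/21.13 = 7.5374
df = 5

test statistic = 7.537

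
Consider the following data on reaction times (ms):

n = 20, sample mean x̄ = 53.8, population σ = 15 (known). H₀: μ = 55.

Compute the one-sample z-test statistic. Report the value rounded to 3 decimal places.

SE = σ/√n = 15/√20 = 3.3541
z = (x̄−μ₀)/SE = (53.8−55)/3.3541 = -0.3578

test statistic = -0.358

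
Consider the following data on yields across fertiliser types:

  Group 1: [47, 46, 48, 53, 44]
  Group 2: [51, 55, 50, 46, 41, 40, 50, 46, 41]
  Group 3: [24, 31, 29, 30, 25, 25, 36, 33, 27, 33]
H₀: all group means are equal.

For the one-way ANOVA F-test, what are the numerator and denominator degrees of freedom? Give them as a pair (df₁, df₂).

degrees of freedom = [2, 21]

k = 3 groups, N = 24 total
df = (k−1, N−k) = (3−1, 24−3) = (2, 21)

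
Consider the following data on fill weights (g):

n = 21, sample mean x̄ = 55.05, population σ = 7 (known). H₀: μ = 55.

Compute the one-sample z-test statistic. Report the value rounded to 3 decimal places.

SE = σ/√n = 7/√21 = 1.5275
z = (x̄−μ₀)/SE = (55.05−55)/1.5275 = 0.0327

test statistic = 0.033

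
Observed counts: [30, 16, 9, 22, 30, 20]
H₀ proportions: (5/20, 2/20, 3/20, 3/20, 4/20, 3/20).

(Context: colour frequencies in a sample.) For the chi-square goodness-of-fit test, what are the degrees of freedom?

df = k − 1 = 6 − 1 = 5

degrees of freedom = 5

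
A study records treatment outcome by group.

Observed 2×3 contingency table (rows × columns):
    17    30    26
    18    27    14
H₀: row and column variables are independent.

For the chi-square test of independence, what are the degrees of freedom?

degrees of freedom = 2

df = (r−1)(c−1) = (2−1)·(3−1) = 2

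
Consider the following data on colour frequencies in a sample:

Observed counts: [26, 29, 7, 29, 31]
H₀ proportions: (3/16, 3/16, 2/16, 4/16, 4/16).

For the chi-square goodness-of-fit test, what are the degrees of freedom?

df = k − 1 = 5 − 1 = 4

degrees of freedom = 4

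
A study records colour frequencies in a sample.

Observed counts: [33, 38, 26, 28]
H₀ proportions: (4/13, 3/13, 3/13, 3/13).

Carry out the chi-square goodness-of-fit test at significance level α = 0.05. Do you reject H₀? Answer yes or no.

n = 125; E_i = n·p_i = [38.46, 28.85, 28.85, 28.85]
χ² = (33−38.46)²/38.46 + (38−28.85)²/28.85 + (26−28.85)²/28.85 + (28−28.85)²/28.85 = 3.9860
df = 3
p-value (upper-tail) = 0.26298
At α=0.05: p ≥ α → fail to reject H₀

reject H₀: no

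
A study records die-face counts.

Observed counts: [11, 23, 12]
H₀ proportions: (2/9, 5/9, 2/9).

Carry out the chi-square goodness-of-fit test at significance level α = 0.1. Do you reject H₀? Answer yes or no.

n = 46; E_i = n·p_i = [10.22, 25.56, 10.22]
χ² = (11−10.22)²/10.22 + (23−25.56)²/25.56 + (12−10.22)²/10.22 = 0.6239
df = 2
p-value (upper-tail) = 0.73201
At α=0.1: p ≥ α → fail to reject H₀

reject H₀: no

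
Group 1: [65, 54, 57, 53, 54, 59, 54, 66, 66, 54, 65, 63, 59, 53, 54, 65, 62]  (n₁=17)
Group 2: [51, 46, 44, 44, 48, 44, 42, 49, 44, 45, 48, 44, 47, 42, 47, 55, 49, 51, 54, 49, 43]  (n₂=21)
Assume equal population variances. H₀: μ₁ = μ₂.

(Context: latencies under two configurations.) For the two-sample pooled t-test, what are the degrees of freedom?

degrees of freedom = 36

df = n₁ + n₂ − 2 = 17 + 21 − 2 = 36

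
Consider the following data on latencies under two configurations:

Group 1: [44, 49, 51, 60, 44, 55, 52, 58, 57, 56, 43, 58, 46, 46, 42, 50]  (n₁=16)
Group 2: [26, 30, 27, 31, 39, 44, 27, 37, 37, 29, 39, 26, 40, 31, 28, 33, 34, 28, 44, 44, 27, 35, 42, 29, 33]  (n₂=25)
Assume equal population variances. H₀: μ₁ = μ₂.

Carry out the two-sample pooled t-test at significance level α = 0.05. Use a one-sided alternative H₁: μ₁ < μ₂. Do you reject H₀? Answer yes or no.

x̄₁=50.688, s₁=6.074, n₁=16
x̄₂=33.600, s₂=6.117, n₂=25
s_p² = [15·6.074² + 24·6.117²]/39 = 37.2163
SE = √(s_p²·(1/16+1/25)) = 1.9531
t = (50.688−33.600)/1.9531 = 8.7488
df = 39
p-value (one-sided, H₁ less) = 1.00000
At α=0.05: p ≥ α → fail to reject H₀

reject H₀: no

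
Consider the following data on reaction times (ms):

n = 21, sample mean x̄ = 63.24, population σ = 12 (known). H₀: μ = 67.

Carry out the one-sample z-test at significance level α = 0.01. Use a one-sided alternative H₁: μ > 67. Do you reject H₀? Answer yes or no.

reject H₀: no

SE = σ/√n = 12/√21 = 2.6186
z = (x̄−μ₀)/SE = (63.24−67)/2.6186 = -1.4359
p-value (one-sided, H₁ greater) = 0.92448
At α=0.01: p ≥ α → fail to reject H₀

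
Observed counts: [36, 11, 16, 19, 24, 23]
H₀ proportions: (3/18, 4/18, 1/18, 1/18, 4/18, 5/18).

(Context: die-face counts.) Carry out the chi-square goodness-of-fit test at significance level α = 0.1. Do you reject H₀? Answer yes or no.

reject H₀: yes

n = 129; E_i = n·p_i = [21.50, 28.67, 7.17, 7.17, 28.67, 35.83]
χ² = (36−21.50)²/21.50 + (11−28.67)²/28.67 + (16−7.17)²/7.17 + (19−7.17)²/7.17 + (24−28.67)²/28.67 + (23−35.83)²/35.83 = 56.4488
df = 5
p-value (upper-tail) = 0.00000
At α=0.1: p < α → reject H₀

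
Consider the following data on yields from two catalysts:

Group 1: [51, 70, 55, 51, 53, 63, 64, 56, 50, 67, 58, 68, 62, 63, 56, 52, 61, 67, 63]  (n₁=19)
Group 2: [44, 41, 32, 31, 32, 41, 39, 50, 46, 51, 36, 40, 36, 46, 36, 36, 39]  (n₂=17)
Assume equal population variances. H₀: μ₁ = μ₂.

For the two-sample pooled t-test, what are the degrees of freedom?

df = n₁ + n₂ − 2 = 19 + 17 − 2 = 34

degrees of freedom = 34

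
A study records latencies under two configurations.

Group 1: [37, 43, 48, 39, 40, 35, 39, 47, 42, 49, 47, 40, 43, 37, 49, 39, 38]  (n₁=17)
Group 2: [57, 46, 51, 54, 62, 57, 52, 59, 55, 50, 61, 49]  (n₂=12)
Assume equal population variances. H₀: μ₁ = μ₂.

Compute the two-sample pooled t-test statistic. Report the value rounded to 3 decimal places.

test statistic = -7.002

x̄₁=41.882, s₁=4.581, n₁=17
x̄₂=54.417, s₂=4.981, n₂=12
s_p² = [16·4.581² + 11·4.981²]/27 = 22.5438
SE = √(s_p²·(1/17+1/12)) = 1.7902
t = (41.882−54.417)/1.7902 = -7.0017
df = 27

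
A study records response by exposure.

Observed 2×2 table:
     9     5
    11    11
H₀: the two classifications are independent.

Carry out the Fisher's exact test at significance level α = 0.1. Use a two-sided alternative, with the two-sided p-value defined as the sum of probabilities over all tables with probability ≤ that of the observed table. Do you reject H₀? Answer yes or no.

reject H₀: no

Margins: r₁=14, r₂=22, c₁=20, c₂=16, n=36
p_obs = C(14,9)·C(22,11)/C(36,20); sum pmf over tables with pmf ≤ p_obs
p-value (two-sided) = 0.50067
At α=0.1: p ≥ α → fail to reject H₀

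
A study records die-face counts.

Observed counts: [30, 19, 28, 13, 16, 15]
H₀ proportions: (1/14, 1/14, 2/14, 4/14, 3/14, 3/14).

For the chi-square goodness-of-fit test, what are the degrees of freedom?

degrees of freedom = 5

df = k − 1 = 6 − 1 = 5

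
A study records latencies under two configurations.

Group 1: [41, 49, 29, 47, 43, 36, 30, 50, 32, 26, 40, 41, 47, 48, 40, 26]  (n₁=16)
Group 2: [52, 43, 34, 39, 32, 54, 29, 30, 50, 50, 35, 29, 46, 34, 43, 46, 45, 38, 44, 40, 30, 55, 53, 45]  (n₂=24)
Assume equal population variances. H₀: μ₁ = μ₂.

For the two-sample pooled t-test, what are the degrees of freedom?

degrees of freedom = 38

df = n₁ + n₂ − 2 = 16 + 24 − 2 = 38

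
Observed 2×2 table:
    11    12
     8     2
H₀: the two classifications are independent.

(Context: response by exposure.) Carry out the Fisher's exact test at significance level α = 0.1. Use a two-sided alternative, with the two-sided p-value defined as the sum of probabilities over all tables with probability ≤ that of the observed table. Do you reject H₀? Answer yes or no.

Margins: r₁=23, r₂=10, c₁=19, c₂=14, n=33
p_obs = C(23,11)·C(10,8)/C(33,19); sum pmf over tables with pmf ≤ p_obs
p-value (two-sided) = 0.13118
At α=0.1: p ≥ α → fail to reject H₀

reject H₀: no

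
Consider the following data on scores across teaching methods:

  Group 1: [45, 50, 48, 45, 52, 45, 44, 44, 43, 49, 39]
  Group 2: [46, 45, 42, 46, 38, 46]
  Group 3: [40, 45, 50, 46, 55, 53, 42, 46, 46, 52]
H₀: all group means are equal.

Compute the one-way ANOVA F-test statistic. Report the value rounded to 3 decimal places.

Group means [45.82, 43.83, 47.50], grand mean 46.000
SSB = Σnᵢ(x̄ᵢ−x̄)² = 51.030; SSW = ΣΣ(x−x̄ᵢ)² = 398.970
MSB = 51.030/2 = 25.5152; MSW = 398.970/24 = 16.6237
F = MSB/MSW = 1.5349
df = (2, 24)

test statistic = 1.535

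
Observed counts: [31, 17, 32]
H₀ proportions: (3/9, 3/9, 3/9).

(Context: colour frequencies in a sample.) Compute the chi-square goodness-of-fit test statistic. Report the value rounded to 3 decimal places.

n = 80; E_i = n·p_i = [26.67, 26.67, 26.67]
χ² = (31−26.67)²/26.67 + (17−26.67)²/26.67 + (32−26.67)²/26.67 = 5.2750
df = 2

test statistic = 5.275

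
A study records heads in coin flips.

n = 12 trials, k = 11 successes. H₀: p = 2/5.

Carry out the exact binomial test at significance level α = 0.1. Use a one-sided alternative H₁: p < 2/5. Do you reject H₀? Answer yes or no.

Exact binomial: n=12, k=11, p₀=2/5=0.4000
P(X≤11) from Σ C(n,i)·p₀^i·(1−p₀)^(n−i)
p-value (one-sided, H₁ less) = 0.99998
At α=0.1: p ≥ α → fail to reject H₀

reject H₀: no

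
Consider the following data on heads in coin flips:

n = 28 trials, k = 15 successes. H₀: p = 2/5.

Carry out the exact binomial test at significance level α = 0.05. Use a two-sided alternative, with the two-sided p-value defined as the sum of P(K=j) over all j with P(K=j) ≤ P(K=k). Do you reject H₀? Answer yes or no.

reject H₀: no

Exact binomial: n=28, k=15, p₀=2/5=0.4000
P(X=j) = C(n,j)·p₀^j·(1−p₀)^(n−j); p = Σ P(X=j) over j with P(X=j) ≤ P(X=15)
p-value (two-sided) = 0.17647
At α=0.05: p ≥ α → fail to reject H₀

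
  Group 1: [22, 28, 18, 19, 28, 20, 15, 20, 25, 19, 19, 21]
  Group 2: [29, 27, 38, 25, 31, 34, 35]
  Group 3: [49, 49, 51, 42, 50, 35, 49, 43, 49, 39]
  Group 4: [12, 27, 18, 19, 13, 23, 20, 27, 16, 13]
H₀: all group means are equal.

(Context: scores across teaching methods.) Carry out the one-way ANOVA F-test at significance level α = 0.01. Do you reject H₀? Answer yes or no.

Group means [21.17, 31.29, 45.60, 18.80], grand mean 28.641
SSB = Σnᵢ(x̄ᵢ−x̄)² = 4563.879; SSW = ΣΣ(x−x̄ᵢ)² = 849.095
MSB = 4563.879/3 = 1521.2930; MSW = 849.095/35 = 24.2599
F = MSB/MSW = 62.7082
df = (3, 35)
p-value (upper-tail) = 0.00000
At α=0.01: p < α → reject H₀

reject H₀: yes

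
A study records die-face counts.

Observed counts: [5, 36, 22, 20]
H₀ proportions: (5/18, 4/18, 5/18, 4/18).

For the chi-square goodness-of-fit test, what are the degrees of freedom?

degrees of freedom = 3

df = k − 1 = 4 − 1 = 3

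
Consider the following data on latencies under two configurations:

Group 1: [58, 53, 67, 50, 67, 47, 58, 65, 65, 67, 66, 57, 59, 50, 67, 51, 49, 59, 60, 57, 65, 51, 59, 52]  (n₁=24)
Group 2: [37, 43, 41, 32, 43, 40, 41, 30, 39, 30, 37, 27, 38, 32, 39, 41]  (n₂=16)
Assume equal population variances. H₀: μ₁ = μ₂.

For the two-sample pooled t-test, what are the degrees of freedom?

df = n₁ + n₂ − 2 = 24 + 16 − 2 = 38

degrees of freedom = 38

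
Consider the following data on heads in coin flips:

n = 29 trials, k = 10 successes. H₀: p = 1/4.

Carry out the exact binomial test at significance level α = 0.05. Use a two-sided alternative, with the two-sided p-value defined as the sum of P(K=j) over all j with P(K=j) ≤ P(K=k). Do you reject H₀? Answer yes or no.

reject H₀: no

Exact binomial: n=29, k=10, p₀=1/4=0.2500
P(X=j) = C(n,j)·p₀^j·(1−p₀)^(n−j); p = Σ P(X=j) over j with P(X=j) ≤ P(X=10)
p-value (two-sided) = 0.28163
At α=0.05: p ≥ α → fail to reject H₀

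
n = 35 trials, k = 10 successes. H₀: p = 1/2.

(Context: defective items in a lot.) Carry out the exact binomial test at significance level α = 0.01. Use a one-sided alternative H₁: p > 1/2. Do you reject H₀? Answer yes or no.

reject H₀: no

Exact binomial: n=35, k=10, p₀=1/2=0.5000
P(X≥10) from Σ C(n,i)·p₀^i·(1−p₀)^(n−i)
p-value (one-sided, H₁ greater) = 0.99701
At α=0.01: p ≥ α → fail to reject H₀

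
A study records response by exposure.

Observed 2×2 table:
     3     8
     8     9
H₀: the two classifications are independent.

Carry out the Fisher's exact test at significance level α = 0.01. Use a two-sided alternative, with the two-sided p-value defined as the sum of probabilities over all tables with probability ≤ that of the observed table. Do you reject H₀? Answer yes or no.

Margins: r₁=11, r₂=17, c₁=11, c₂=17, n=28
p_obs = C(11,3)·C(17,8)/C(28,11); sum pmf over tables with pmf ≤ p_obs
p-value (two-sided) = 0.43488
At α=0.01: p ≥ α → fail to reject H₀

reject H₀: no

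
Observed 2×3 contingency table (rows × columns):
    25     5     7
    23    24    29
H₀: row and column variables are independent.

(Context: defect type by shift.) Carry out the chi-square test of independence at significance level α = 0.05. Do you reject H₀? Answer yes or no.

reject H₀: yes

Row totals [37, 76], col totals [48, 29, 36], n=113
χ² = (25−15.72)²/15.72 + (5−9.50)²/9.50 + (7−11.79)²/11.79 + (23−32.28)²/32.28 + (24−19.50)²/19.50 + (29−24.21)²/24.21 = 14.2083
df = 2
p-value (upper-tail) = 0.00082
At α=0.05: p < α → reject H₀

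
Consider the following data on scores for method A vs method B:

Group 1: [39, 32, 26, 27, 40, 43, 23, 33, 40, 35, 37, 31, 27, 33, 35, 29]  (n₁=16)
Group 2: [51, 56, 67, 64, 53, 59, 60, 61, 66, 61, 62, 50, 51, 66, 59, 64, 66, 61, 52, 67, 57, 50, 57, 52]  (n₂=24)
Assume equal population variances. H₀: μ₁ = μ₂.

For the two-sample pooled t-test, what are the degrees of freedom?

df = n₁ + n₂ − 2 = 16 + 24 − 2 = 38

degrees of freedom = 38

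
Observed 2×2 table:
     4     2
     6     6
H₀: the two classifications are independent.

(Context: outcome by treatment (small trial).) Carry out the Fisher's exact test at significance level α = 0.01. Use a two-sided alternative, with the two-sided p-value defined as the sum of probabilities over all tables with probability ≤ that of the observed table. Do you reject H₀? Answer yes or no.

Margins: r₁=6, r₂=12, c₁=10, c₂=8, n=18
p_obs = C(6,4)·C(12,6)/C(18,10); sum pmf over tables with pmf ≤ p_obs
p-value (two-sided) = 0.63801
At α=0.01: p ≥ α → fail to reject H₀

reject H₀: no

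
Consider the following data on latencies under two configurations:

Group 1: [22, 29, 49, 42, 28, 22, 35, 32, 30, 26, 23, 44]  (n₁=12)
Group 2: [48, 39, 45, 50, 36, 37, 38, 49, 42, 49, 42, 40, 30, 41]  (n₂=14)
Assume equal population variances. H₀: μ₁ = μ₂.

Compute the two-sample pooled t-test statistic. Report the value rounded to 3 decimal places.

x̄₁=31.833, s₁=8.983, n₁=12
x̄₂=41.857, s₂=5.829, n₂=14
s_p² = [11·8.983² + 13·5.829²]/24 = 55.3909
SE = √(s_p²·(1/12+1/14)) = 2.9279
t = (31.833−41.857)/2.9279 = -3.4236
df = 24

test statistic = -3.424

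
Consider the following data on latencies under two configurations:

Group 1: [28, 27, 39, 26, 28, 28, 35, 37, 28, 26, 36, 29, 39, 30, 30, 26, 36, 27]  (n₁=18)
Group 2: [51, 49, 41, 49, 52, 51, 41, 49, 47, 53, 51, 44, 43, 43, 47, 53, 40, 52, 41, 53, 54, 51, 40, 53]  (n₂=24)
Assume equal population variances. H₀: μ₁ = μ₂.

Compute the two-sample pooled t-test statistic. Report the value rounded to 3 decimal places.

x̄₁=30.833, s₁=4.719, n₁=18
x̄₂=47.833, s₂=4.887, n₂=24
s_p² = [17·4.719² + 23·4.887²]/40 = 23.1958
SE = √(s_p²·(1/18+1/24)) = 1.5017
t = (30.833−47.833)/1.5017 = -11.3204
df = 40

test statistic = -11.320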